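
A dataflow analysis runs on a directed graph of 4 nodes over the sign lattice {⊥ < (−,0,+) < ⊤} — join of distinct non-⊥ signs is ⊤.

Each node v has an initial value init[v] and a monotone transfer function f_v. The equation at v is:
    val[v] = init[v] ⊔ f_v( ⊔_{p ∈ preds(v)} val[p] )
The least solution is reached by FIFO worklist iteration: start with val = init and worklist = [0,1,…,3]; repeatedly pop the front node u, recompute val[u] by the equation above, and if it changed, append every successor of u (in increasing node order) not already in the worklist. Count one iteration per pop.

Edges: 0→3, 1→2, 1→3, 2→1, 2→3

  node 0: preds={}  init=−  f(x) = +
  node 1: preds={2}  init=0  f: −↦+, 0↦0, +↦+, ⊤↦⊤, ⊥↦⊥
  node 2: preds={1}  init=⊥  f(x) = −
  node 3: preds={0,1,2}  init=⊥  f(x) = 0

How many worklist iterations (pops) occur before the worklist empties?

7

Iteration log — 7 steps:
  step 1. node 0  ⊔preds=⊥  new=⊤  old=−  +wl: 
  step 2. node 1  ⊔preds=⊥  new=0  stable
  step 3. node 2  ⊔preds=0  new=−  old=⊥  +wl: 1
  step 4. node 3  ⊔preds=⊤  new=0  old=⊥  +wl: 
  step 5. node 1  ⊔preds=−  new=⊤  old=0  +wl: 2,3
  step 6. node 2  ⊔preds=⊤  new=−  stable
  step 7. node 3  ⊔preds=⊤  new=0  stable

Least fixpoint reached:
  node 0: ⊤
  node 1: ⊤
  node 2: −
  node 3: 0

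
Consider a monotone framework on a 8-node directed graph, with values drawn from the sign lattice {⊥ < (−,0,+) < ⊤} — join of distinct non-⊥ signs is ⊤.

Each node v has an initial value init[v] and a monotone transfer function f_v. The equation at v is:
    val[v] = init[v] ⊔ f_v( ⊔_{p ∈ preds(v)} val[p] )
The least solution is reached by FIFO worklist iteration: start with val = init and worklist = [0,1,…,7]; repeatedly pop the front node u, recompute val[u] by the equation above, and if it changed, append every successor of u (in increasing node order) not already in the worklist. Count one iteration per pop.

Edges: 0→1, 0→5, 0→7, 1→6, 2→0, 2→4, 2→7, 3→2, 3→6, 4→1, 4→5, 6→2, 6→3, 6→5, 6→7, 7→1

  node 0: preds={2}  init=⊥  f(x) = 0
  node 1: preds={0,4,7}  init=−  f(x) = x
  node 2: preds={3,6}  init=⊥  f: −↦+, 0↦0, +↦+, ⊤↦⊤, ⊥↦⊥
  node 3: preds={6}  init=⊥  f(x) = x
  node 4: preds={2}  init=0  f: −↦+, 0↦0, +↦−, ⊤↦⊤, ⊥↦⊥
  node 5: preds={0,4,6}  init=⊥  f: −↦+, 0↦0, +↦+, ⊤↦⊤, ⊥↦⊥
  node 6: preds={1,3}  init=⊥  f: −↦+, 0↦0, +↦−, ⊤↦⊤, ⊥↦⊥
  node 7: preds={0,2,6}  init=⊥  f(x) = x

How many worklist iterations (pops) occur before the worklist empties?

19

Worklist (19 pops):
  #1 pop 0: in=⊥ → 0 (was ⊥); enqueue []
  #2 pop 1: in=0 → ⊤ (was −); enqueue []
  #3 pop 2: in=⊥ → ⊥ (no change)
  #4 pop 3: in=⊥ → ⊥ (no change)
  #5 pop 4: in=⊥ → 0 (no change)
  #6 pop 5: in=0 → 0 (was ⊥); enqueue []
  #7 pop 6: in=⊤ → ⊤ (was ⊥); enqueue [2,3,5]
  #8 pop 7: in=⊤ → ⊤ (was ⊥); enqueue [1]
  #9 pop 2: in=⊤ → ⊤ (was ⊥); enqueue [0,4,7]
  #10 pop 3: in=⊤ → ⊤ (was ⊥); enqueue [2,6]
  #11 pop 5: in=⊤ → ⊤ (was 0); enqueue []
  #12 pop 1: in=⊤ → ⊤ (no change)
  #13 pop 0: in=⊤ → 0 (no change)
  #14 pop 4: in=⊤ → ⊤ (was 0); enqueue [1,5]
  #15 pop 7: in=⊤ → ⊤ (no change)
  #16 pop 2: in=⊤ → ⊤ (no change)
  #17 pop 6: in=⊤ → ⊤ (no change)
  #18 pop 1: in=⊤ → ⊤ (no change)
  #19 pop 5: in=⊤ → ⊤ (no change)

Fixpoint:
  val[0] = 0
  val[1] = ⊤
  val[2] = ⊤
  val[3] = ⊤
  val[4] = ⊤
  val[5] = ⊤
  val[6] = ⊤
  val[7] = ⊤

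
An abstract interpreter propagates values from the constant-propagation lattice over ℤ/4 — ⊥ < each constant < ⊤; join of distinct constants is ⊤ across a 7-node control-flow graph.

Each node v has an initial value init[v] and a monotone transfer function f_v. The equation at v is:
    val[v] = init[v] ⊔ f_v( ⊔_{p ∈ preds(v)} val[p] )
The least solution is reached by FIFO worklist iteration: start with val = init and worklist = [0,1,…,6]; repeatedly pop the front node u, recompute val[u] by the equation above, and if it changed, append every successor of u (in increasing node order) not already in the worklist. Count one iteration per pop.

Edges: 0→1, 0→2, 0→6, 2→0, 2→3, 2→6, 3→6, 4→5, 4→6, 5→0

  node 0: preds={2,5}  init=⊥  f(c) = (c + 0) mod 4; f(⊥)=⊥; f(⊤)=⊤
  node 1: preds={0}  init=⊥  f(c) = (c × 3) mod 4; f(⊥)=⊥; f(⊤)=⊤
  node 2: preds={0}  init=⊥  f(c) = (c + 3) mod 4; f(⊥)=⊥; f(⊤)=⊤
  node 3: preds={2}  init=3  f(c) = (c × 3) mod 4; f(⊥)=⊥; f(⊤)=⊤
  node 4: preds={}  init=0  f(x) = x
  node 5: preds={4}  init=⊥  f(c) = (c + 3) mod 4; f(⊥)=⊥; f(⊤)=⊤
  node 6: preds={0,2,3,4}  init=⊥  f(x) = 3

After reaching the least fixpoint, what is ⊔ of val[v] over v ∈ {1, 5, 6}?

⊤

Worklist (18 pops):
  #1 pop 0: in=⊥ → ⊥ (no change)
  #2 pop 1: in=⊥ → ⊥ (no change)
  #3 pop 2: in=⊥ → ⊥ (no change)
  #4 pop 3: in=⊥ → 3 (no change)
  #5 pop 4: in=⊥ → 0 (no change)
  #6 pop 5: in=0 → 3 (was ⊥); enqueue [0]
  #7 pop 6: in=⊤ → 3 (was ⊥); enqueue []
  #8 pop 0: in=3 → 3 (was ⊥); enqueue [1,2,6]
  #9 pop 1: in=3 → 1 (was ⊥); enqueue []
  #10 pop 2: in=3 → 2 (was ⊥); enqueue [0,3]
  #11 pop 6: in=⊤ → 3 (no change)
  #12 pop 0: in=⊤ → ⊤ (was 3); enqueue [1,2,6]
  #13 pop 3: in=2 → ⊤ (was 3); enqueue []
  #14 pop 1: in=⊤ → ⊤ (was 1); enqueue []
  #15 pop 2: in=⊤ → ⊤ (was 2); enqueue [0,3]
  #16 pop 6: in=⊤ → 3 (no change)
  #17 pop 0: in=⊤ → ⊤ (no change)
  #18 pop 3: in=⊤ → ⊤ (no change)

Fixpoint:
  val[0] = ⊤
  val[1] = ⊤
  val[2] = ⊤
  val[3] = ⊤
  val[4] = 0
  val[5] = 3
  val[6] = 3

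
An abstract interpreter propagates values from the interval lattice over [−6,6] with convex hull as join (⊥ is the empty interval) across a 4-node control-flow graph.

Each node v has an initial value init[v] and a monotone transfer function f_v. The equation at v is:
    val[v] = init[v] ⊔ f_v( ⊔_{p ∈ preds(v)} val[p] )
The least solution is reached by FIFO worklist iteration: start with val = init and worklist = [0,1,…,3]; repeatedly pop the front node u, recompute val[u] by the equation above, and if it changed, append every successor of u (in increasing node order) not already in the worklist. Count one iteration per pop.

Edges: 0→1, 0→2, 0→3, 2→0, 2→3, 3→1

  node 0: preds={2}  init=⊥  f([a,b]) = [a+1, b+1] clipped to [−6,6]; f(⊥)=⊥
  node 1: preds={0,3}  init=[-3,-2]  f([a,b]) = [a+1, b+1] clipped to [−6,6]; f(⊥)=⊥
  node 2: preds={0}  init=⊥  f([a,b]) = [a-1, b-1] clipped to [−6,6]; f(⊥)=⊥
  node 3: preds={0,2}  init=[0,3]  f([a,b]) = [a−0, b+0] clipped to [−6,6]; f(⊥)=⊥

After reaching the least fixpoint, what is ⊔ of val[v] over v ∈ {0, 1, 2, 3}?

[-3,4]

Iteration log — 4 steps:
  step 1. node 0  ⊔preds=⊥  new=⊥  stable
  step 2. node 1  ⊔preds=[0,3]  new=[-3,4]  old=[-3,-2]  +wl: 
  step 3. node 2  ⊔preds=⊥  new=⊥  stable
  step 4. node 3  ⊔preds=⊥  new=[0,3]  stable

Least fixpoint reached:
  node 0: ⊥
  node 1: [-3,4]
  node 2: ⊥
  node 3: [0,3]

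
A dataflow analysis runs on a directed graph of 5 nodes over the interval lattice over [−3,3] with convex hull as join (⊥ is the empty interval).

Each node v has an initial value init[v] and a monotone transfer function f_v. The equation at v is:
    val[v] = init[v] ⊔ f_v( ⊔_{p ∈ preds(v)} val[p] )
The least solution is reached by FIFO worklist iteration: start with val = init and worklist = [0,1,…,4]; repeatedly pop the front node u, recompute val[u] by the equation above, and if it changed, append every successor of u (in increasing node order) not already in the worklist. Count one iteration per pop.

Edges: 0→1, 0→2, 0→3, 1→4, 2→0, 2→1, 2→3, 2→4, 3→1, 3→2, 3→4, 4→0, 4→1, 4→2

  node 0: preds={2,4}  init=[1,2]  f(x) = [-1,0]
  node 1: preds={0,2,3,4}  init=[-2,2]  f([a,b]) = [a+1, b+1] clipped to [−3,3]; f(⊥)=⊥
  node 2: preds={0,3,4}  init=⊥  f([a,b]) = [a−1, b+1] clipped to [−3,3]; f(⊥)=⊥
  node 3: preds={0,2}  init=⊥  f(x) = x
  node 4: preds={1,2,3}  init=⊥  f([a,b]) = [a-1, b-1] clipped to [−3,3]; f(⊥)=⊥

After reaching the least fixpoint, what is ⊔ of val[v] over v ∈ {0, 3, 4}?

Iteration log — 14 steps:
  step 1. node 0  ⊔preds=⊥  new=[-1,2]  old=[1,2]  +wl: 
  step 2. node 1  ⊔preds=[-1,2]  new=[-2,3]  old=[-2,2]  +wl: 
  step 3. node 2  ⊔preds=[-1,2]  new=[-2,3]  old=⊥  +wl: 0,1
  step 4. node 3  ⊔preds=[-2,3]  new=[-2,3]  old=⊥  +wl: 2
  step 5. node 4  ⊔preds=[-2,3]  new=[-3,2]  old=⊥  +wl: 
  step 6. node 0  ⊔preds=[-3,3]  new=[-1,2]  stable
  step 7. node 1  ⊔preds=[-3,3]  new=[-2,3]  stable
  step 8. node 2  ⊔preds=[-3,3]  new=[-3,3]  old=[-2,3]  +wl: 0,1,3,4
  step 9. node 0  ⊔preds=[-3,3]  new=[-1,2]  stable
  step 10. node 1  ⊔preds=[-3,3]  new=[-2,3]  stable
  step 11. node 3  ⊔preds=[-3,3]  new=[-3,3]  old=[-2,3]  +wl: 1,2
  step 12. node 4  ⊔preds=[-3,3]  new=[-3,2]  stable
  step 13. node 1  ⊔preds=[-3,3]  new=[-2,3]  stable
  step 14. node 2  ⊔preds=[-3,3]  new=[-3,3]  stable

Least fixpoint reached:
  node 0: [-1,2]
  node 1: [-2,3]
  node 2: [-3,3]
  node 3: [-3,3]
  node 4: [-3,2]

[-3,3]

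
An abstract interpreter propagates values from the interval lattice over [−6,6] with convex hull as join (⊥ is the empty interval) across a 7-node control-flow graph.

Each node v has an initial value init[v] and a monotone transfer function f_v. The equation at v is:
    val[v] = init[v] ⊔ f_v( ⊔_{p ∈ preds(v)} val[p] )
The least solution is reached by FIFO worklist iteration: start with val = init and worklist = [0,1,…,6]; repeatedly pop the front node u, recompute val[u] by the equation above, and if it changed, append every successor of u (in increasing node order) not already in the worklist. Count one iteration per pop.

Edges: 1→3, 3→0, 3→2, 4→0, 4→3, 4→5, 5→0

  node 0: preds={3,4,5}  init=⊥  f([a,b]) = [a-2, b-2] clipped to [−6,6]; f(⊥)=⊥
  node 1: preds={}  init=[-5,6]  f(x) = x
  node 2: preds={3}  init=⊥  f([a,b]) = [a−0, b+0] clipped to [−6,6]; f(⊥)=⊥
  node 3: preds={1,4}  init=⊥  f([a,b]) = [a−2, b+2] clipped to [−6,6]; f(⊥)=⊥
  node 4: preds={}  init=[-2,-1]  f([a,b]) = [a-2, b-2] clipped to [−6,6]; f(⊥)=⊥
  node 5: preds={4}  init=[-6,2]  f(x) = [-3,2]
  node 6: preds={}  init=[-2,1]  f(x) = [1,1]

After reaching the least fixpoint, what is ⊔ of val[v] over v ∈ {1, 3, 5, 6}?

[-6,6]

Trace (9 dequeues):
  [1] u=0 | in [-6,2] | out [-6,0] | prev ⊥ | push {}
  [2] u=1 | in ⊥ | out [-5,6] | ==
  [3] u=2 | in ⊥ | out ⊥ | ==
  [4] u=3 | in [-5,6] | out [-6,6] | prev ⊥ | push {0,2}
  [5] u=4 | in ⊥ | out [-2,-1] | ==
  [6] u=5 | in [-2,-1] | out [-6,2] | ==
  [7] u=6 | in ⊥ | out [-2,1] | ==
  [8] u=0 | in [-6,6] | out [-6,4] | prev [-6,0] | push {}
  [9] u=2 | in [-6,6] | out [-6,6] | prev ⊥ | push {}

Converged values:
  [0] [-6,4]
  [1] [-5,6]
  [2] [-6,6]
  [3] [-6,6]
  [4] [-2,-1]
  [5] [-6,2]
  [6] [-2,1]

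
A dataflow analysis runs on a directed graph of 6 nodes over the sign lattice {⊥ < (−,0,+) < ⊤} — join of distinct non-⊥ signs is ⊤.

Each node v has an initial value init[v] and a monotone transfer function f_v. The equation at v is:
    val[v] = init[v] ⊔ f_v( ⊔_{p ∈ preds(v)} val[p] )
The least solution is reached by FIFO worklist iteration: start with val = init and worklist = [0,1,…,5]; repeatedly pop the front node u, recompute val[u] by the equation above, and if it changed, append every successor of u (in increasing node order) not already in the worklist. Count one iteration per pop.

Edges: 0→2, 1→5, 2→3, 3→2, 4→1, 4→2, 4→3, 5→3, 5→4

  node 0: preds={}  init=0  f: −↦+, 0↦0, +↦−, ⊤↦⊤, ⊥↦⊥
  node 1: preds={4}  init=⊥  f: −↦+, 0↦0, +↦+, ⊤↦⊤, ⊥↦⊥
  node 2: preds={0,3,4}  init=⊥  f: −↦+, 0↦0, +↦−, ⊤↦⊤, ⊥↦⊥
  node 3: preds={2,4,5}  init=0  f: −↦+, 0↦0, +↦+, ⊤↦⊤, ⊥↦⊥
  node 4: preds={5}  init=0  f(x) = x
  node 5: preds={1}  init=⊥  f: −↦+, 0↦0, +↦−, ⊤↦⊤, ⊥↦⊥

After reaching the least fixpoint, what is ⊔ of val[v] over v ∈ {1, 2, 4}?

0

Worklist (8 pops):
  #1 pop 0: in=⊥ → 0 (no change)
  #2 pop 1: in=0 → 0 (was ⊥); enqueue []
  #3 pop 2: in=0 → 0 (was ⊥); enqueue []
  #4 pop 3: in=0 → 0 (no change)
  #5 pop 4: in=⊥ → 0 (no change)
  #6 pop 5: in=0 → 0 (was ⊥); enqueue [3,4]
  #7 pop 3: in=0 → 0 (no change)
  #8 pop 4: in=0 → 0 (no change)

Fixpoint:
  val[0] = 0
  val[1] = 0
  val[2] = 0
  val[3] = 0
  val[4] = 0
  val[5] = 0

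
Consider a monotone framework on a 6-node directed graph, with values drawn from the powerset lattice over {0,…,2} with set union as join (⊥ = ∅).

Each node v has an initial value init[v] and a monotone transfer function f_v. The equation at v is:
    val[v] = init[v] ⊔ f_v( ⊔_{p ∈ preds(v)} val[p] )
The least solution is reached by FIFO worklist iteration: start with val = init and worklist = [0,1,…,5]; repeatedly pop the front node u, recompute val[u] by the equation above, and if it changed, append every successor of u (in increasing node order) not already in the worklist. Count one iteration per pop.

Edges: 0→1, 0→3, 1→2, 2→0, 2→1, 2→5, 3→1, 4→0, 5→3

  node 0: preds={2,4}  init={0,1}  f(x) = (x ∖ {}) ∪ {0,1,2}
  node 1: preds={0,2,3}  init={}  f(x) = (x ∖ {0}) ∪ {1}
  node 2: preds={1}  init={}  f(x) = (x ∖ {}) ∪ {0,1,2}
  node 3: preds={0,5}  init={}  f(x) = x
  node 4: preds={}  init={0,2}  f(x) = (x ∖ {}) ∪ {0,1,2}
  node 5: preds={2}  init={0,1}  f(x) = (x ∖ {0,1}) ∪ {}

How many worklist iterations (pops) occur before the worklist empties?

9

Iteration log — 9 steps:
  step 1. node 0  ⊔preds={0,2}  new={0,1,2}  old={0,1}  +wl: 
  step 2. node 1  ⊔preds={0,1,2}  new={1,2}  old={}  +wl: 
  step 3. node 2  ⊔preds={1,2}  new={0,1,2}  old={}  +wl: 0,1
  step 4. node 3  ⊔preds={0,1,2}  new={0,1,2}  old={}  +wl: 
  step 5. node 4  ⊔preds={}  new={0,1,2}  old={0,2}  +wl: 
  step 6. node 5  ⊔preds={0,1,2}  new={0,1,2}  old={0,1}  +wl: 3
  step 7. node 0  ⊔preds={0,1,2}  new={0,1,2}  stable
  step 8. node 1  ⊔preds={0,1,2}  new={1,2}  stable
  step 9. node 3  ⊔preds={0,1,2}  new={0,1,2}  stable

Least fixpoint reached:
  node 0: {0,1,2}
  node 1: {1,2}
  node 2: {0,1,2}
  node 3: {0,1,2}
  node 4: {0,1,2}
  node 5: {0,1,2}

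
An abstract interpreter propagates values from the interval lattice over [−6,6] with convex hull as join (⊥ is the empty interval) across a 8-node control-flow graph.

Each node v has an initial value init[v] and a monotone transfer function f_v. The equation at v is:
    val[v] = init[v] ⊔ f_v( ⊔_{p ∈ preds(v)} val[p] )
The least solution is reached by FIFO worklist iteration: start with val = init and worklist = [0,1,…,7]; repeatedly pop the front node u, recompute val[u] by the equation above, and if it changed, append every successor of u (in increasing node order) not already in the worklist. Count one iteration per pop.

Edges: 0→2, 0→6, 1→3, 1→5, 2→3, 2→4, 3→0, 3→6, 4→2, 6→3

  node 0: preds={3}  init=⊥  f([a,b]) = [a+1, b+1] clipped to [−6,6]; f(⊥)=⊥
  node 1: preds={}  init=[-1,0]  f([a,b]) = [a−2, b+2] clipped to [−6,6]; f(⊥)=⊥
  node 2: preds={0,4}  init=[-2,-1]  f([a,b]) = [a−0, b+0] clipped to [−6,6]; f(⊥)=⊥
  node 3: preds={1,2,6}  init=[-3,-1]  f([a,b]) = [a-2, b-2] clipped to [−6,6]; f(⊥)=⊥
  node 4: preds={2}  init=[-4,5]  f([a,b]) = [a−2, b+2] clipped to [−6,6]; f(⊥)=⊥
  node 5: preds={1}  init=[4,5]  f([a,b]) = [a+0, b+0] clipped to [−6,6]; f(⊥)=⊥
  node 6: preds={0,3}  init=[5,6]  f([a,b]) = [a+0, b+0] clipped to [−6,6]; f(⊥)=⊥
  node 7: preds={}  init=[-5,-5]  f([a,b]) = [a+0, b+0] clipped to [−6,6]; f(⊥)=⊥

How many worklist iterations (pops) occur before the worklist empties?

Worklist (13 pops):
  #1 pop 0: in=[-3,-1] → [-2,0] (was ⊥); enqueue []
  #2 pop 1: in=⊥ → [-1,0] (no change)
  #3 pop 2: in=[-4,5] → [-4,5] (was [-2,-1]); enqueue []
  #4 pop 3: in=[-4,6] → [-6,4] (was [-3,-1]); enqueue [0]
  #5 pop 4: in=[-4,5] → [-6,6] (was [-4,5]); enqueue [2]
  #6 pop 5: in=[-1,0] → [-1,5] (was [4,5]); enqueue []
  #7 pop 6: in=[-6,4] → [-6,6] (was [5,6]); enqueue [3]
  #8 pop 7: in=⊥ → [-5,-5] (no change)
  #9 pop 0: in=[-6,4] → [-5,5] (was [-2,0]); enqueue [6]
  #10 pop 2: in=[-6,6] → [-6,6] (was [-4,5]); enqueue [4]
  #11 pop 3: in=[-6,6] → [-6,4] (no change)
  #12 pop 6: in=[-6,5] → [-6,6] (no change)
  #13 pop 4: in=[-6,6] → [-6,6] (no change)

Fixpoint:
  val[0] = [-5,5]
  val[1] = [-1,0]
  val[2] = [-6,6]
  val[3] = [-6,4]
  val[4] = [-6,6]
  val[5] = [-1,5]
  val[6] = [-6,6]
  val[7] = [-5,-5]

13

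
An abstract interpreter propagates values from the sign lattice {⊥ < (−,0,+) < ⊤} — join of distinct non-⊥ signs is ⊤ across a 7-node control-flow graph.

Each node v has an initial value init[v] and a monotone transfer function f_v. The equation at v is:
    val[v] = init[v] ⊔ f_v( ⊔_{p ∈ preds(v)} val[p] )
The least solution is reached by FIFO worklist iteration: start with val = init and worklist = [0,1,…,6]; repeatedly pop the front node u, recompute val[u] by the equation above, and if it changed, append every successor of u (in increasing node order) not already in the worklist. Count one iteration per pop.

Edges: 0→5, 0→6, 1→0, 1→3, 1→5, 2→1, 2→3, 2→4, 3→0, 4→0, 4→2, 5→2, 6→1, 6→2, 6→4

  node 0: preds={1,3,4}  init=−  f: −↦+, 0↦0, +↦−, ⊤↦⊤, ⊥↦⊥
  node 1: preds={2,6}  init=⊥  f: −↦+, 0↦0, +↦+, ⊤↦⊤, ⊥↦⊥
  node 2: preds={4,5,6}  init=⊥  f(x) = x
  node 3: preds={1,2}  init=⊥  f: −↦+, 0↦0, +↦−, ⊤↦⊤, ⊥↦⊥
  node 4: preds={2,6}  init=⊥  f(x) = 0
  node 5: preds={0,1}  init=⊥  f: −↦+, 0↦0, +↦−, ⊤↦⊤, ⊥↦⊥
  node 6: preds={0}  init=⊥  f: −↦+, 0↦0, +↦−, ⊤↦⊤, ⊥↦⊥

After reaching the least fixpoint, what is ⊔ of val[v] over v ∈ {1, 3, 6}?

Trace (18 dequeues):
  [1] u=0 | in ⊥ | out − | ==
  [2] u=1 | in ⊥ | out ⊥ | ==
  [3] u=2 | in ⊥ | out ⊥ | ==
  [4] u=3 | in ⊥ | out ⊥ | ==
  [5] u=4 | in ⊥ | out 0 | prev ⊥ | push {0,2}
  [6] u=5 | in − | out + | prev ⊥ | push {}
  [7] u=6 | in − | out + | prev ⊥ | push {1,4}
  [8] u=0 | in 0 | out ⊤ | prev − | push {5,6}
  [9] u=2 | in ⊤ | out ⊤ | prev ⊥ | push {3}
  [10] u=1 | in ⊤ | out ⊤ | prev ⊥ | push {0}
  [11] u=4 | in ⊤ | out 0 | ==
  [12] u=5 | in ⊤ | out ⊤ | prev + | push {2}
  [13] u=6 | in ⊤ | out ⊤ | prev + | push {1,4}
  [14] u=3 | in ⊤ | out ⊤ | prev ⊥ | push {}
  [15] u=0 | in ⊤ | out ⊤ | ==
  [16] u=2 | in ⊤ | out ⊤ | ==
  [17] u=1 | in ⊤ | out ⊤ | ==
  [18] u=4 | in ⊤ | out 0 | ==

Converged values:
  [0] ⊤
  [1] ⊤
  [2] ⊤
  [3] ⊤
  [4] 0
  [5] ⊤
  [6] ⊤

⊤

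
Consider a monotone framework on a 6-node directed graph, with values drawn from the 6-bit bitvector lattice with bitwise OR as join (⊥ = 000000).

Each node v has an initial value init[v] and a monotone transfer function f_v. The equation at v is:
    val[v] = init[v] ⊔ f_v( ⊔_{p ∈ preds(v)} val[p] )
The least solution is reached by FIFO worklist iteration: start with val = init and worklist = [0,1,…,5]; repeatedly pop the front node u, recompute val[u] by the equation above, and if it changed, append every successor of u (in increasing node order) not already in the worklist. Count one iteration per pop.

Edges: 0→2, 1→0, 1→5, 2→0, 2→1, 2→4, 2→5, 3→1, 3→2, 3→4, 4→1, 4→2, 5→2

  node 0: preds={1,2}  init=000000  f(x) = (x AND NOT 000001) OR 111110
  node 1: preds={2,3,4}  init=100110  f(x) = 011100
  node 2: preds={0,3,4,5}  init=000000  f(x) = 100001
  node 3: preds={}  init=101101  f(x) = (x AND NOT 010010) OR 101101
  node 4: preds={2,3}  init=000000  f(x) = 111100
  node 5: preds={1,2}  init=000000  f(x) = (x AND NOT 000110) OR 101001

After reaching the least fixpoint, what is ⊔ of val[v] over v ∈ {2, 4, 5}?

111101

Worklist (9 pops):
  #1 pop 0: in=100110 → 111110 (was 000000); enqueue []
  #2 pop 1: in=101101 → 111110 (was 100110); enqueue [0]
  #3 pop 2: in=111111 → 100001 (was 000000); enqueue [1]
  #4 pop 3: in=000000 → 101101 (no change)
  #5 pop 4: in=101101 → 111100 (was 000000); enqueue [2]
  #6 pop 5: in=111111 → 111001 (was 000000); enqueue []
  #7 pop 0: in=111111 → 111110 (no change)
  #8 pop 1: in=111101 → 111110 (no change)
  #9 pop 2: in=111111 → 100001 (no change)

Fixpoint:
  val[0] = 111110
  val[1] = 111110
  val[2] = 100001
  val[3] = 101101
  val[4] = 111100
  val[5] = 111001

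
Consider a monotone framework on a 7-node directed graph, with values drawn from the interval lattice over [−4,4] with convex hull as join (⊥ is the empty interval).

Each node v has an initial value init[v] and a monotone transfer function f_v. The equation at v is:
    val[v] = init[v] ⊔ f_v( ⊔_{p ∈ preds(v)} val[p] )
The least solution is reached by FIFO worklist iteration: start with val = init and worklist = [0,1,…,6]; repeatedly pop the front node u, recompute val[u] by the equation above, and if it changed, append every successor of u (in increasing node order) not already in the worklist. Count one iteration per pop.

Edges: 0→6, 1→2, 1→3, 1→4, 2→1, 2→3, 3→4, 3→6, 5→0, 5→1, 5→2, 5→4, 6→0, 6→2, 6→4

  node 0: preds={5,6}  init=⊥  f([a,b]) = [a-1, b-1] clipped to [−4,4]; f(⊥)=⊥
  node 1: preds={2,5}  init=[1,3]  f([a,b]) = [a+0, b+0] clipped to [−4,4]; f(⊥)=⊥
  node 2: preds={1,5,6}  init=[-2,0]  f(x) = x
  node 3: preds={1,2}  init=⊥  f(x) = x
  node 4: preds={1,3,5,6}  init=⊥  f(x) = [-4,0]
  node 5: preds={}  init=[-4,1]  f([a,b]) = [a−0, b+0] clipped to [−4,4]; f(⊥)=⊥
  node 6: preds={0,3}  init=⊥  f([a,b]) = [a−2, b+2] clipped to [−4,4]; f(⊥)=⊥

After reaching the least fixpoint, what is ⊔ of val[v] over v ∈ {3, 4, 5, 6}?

[-4,4]

Worklist (17 pops):
  #1 pop 0: in=[-4,1] → [-4,0] (was ⊥); enqueue []
  #2 pop 1: in=[-4,1] → [-4,3] (was [1,3]); enqueue []
  #3 pop 2: in=[-4,3] → [-4,3] (was [-2,0]); enqueue [1]
  #4 pop 3: in=[-4,3] → [-4,3] (was ⊥); enqueue []
  #5 pop 4: in=[-4,3] → [-4,0] (was ⊥); enqueue []
  #6 pop 5: in=⊥ → [-4,1] (no change)
  #7 pop 6: in=[-4,3] → [-4,4] (was ⊥); enqueue [0,2,4]
  #8 pop 1: in=[-4,3] → [-4,3] (no change)
  #9 pop 0: in=[-4,4] → [-4,3] (was [-4,0]); enqueue [6]
  #10 pop 2: in=[-4,4] → [-4,4] (was [-4,3]); enqueue [1,3]
  #11 pop 4: in=[-4,4] → [-4,0] (no change)
  #12 pop 6: in=[-4,3] → [-4,4] (no change)
  #13 pop 1: in=[-4,4] → [-4,4] (was [-4,3]); enqueue [2,4]
  #14 pop 3: in=[-4,4] → [-4,4] (was [-4,3]); enqueue [6]
  #15 pop 2: in=[-4,4] → [-4,4] (no change)
  #16 pop 4: in=[-4,4] → [-4,0] (no change)
  #17 pop 6: in=[-4,4] → [-4,4] (no change)

Fixpoint:
  val[0] = [-4,3]
  val[1] = [-4,4]
  val[2] = [-4,4]
  val[3] = [-4,4]
  val[4] = [-4,0]
  val[5] = [-4,1]
  val[6] = [-4,4]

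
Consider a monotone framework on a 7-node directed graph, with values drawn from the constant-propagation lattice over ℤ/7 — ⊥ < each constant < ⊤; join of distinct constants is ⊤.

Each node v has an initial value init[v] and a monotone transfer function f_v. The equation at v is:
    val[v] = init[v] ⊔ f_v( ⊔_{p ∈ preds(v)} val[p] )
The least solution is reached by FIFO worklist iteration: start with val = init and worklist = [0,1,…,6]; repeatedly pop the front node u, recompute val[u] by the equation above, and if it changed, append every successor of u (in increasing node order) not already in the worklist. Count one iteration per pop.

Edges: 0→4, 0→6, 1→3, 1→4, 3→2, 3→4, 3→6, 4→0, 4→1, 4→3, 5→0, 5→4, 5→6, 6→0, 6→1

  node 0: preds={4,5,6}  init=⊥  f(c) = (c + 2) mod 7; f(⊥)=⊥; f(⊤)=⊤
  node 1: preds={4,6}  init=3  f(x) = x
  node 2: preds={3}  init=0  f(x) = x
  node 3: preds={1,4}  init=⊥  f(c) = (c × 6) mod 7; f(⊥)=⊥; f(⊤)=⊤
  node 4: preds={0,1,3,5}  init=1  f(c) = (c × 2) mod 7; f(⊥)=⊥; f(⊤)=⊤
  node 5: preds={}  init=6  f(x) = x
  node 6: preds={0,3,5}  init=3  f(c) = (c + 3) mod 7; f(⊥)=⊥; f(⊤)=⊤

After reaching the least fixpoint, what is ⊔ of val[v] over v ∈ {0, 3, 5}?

Iteration log — 11 steps:
  step 1. node 0  ⊔preds=⊤  new=⊤  old=⊥  +wl: 
  step 2. node 1  ⊔preds=⊤  new=⊤  old=3  +wl: 
  step 3. node 2  ⊔preds=⊥  new=0  stable
  step 4. node 3  ⊔preds=⊤  new=⊤  old=⊥  +wl: 2
  step 5. node 4  ⊔preds=⊤  new=⊤  old=1  +wl: 0,1,3
  step 6. node 5  ⊔preds=⊥  new=6  stable
  step 7. node 6  ⊔preds=⊤  new=⊤  old=3  +wl: 
  step 8. node 2  ⊔preds=⊤  new=⊤  old=0  +wl: 
  step 9. node 0  ⊔preds=⊤  new=⊤  stable
  step 10. node 1  ⊔preds=⊤  new=⊤  stable
  step 11. node 3  ⊔preds=⊤  new=⊤  stable

Least fixpoint reached:
  node 0: ⊤
  node 1: ⊤
  node 2: ⊤
  node 3: ⊤
  node 4: ⊤
  node 5: 6
  node 6: ⊤

⊤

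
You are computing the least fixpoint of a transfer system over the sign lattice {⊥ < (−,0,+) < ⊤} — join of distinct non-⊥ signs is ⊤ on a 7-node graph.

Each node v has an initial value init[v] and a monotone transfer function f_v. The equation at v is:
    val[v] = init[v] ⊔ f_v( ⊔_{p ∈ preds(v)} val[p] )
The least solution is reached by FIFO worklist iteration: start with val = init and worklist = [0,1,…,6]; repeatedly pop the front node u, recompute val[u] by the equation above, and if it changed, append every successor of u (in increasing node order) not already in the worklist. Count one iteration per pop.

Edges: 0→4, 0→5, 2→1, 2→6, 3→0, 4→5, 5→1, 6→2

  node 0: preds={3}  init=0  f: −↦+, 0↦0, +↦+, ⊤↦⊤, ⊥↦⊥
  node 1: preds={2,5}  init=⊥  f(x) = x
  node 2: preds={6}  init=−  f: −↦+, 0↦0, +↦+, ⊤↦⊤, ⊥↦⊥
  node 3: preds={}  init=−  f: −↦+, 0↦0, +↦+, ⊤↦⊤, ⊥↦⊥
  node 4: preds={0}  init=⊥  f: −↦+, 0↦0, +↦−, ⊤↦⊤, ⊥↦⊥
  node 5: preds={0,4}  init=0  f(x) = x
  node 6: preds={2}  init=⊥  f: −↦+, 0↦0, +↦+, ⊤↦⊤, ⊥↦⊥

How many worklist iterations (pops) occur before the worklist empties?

Iteration log — 12 steps:
  step 1. node 0  ⊔preds=−  new=⊤  old=0  +wl: 
  step 2. node 1  ⊔preds=⊤  new=⊤  old=⊥  +wl: 
  step 3. node 2  ⊔preds=⊥  new=−  stable
  step 4. node 3  ⊔preds=⊥  new=−  stable
  step 5. node 4  ⊔preds=⊤  new=⊤  old=⊥  +wl: 
  step 6. node 5  ⊔preds=⊤  new=⊤  old=0  +wl: 1
  step 7. node 6  ⊔preds=−  new=+  old=⊥  +wl: 2
  step 8. node 1  ⊔preds=⊤  new=⊤  stable
  step 9. node 2  ⊔preds=+  new=⊤  old=−  +wl: 1,6
  step 10. node 1  ⊔preds=⊤  new=⊤  stable
  step 11. node 6  ⊔preds=⊤  new=⊤  old=+  +wl: 2
  step 12. node 2  ⊔preds=⊤  new=⊤  stable

Least fixpoint reached:
  node 0: ⊤
  node 1: ⊤
  node 2: ⊤
  node 3: −
  node 4: ⊤
  node 5: ⊤
  node 6: ⊤

12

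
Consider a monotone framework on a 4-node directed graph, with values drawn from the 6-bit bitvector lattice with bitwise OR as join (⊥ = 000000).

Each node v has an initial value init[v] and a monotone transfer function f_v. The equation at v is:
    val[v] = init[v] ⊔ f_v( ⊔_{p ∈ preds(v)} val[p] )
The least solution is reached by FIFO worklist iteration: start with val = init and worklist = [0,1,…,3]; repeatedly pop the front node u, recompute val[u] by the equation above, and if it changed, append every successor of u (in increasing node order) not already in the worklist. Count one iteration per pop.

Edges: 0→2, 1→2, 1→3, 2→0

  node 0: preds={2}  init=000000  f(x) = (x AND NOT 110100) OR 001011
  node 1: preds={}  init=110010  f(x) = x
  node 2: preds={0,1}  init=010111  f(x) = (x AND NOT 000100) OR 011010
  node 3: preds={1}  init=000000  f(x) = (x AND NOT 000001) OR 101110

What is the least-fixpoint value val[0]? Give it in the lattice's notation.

001011

Iteration log — 5 steps:
  step 1. node 0  ⊔preds=010111  new=001011  old=000000  +wl: 
  step 2. node 1  ⊔preds=000000  new=110010  stable
  step 3. node 2  ⊔preds=111011  new=111111  old=010111  +wl: 0
  step 4. node 3  ⊔preds=110010  new=111110  old=000000  +wl: 
  step 5. node 0  ⊔preds=111111  new=001011  stable

Least fixpoint reached:
  node 0: 001011
  node 1: 110010
  node 2: 111111
  node 3: 111110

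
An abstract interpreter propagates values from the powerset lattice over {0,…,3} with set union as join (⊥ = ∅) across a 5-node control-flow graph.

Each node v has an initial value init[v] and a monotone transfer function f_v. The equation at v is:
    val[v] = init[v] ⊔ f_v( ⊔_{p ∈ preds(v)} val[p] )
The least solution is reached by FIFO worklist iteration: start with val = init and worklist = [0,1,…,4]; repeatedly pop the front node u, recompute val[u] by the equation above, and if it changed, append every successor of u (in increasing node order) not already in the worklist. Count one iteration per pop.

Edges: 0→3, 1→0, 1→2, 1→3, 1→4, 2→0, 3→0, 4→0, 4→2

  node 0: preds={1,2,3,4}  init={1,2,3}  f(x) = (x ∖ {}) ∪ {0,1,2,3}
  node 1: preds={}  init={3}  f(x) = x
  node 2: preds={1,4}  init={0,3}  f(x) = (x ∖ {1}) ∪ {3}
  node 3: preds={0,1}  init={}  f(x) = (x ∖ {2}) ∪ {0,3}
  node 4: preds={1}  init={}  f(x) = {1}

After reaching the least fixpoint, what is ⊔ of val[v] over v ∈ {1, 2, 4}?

Worklist (7 pops):
  #1 pop 0: in={0,3} → {0,1,2,3} (was {1,2,3}); enqueue []
  #2 pop 1: in={} → {3} (no change)
  #3 pop 2: in={3} → {0,3} (no change)
  #4 pop 3: in={0,1,2,3} → {0,1,3} (was {}); enqueue [0]
  #5 pop 4: in={3} → {1} (was {}); enqueue [2]
  #6 pop 0: in={0,1,3} → {0,1,2,3} (no change)
  #7 pop 2: in={1,3} → {0,3} (no change)

Fixpoint:
  val[0] = {0,1,2,3}
  val[1] = {3}
  val[2] = {0,3}
  val[3] = {0,1,3}
  val[4] = {1}

{0,1,3}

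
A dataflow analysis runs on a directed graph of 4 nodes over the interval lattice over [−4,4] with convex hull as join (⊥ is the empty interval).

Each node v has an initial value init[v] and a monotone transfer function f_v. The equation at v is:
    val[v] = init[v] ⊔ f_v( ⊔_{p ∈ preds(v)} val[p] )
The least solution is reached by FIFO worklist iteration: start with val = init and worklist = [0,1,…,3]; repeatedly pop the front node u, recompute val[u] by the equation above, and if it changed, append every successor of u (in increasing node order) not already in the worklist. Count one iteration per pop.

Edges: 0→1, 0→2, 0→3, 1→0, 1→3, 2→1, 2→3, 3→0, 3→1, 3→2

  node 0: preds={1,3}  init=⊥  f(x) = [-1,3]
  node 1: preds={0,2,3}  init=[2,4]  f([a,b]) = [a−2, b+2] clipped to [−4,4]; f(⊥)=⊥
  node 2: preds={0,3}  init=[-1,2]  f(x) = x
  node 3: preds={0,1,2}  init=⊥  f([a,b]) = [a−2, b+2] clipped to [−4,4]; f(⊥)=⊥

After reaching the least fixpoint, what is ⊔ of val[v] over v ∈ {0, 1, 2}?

[-4,4]

Trace (10 dequeues):
  [1] u=0 | in [2,4] | out [-1,3] | prev ⊥ | push {}
  [2] u=1 | in [-1,3] | out [-3,4] | prev [2,4] | push {0}
  [3] u=2 | in [-1,3] | out [-1,3] | prev [-1,2] | push {1}
  [4] u=3 | in [-3,4] | out [-4,4] | prev ⊥ | push {2}
  [5] u=0 | in [-4,4] | out [-1,3] | ==
  [6] u=1 | in [-4,4] | out [-4,4] | prev [-3,4] | push {0,3}
  [7] u=2 | in [-4,4] | out [-4,4] | prev [-1,3] | push {1}
  [8] u=0 | in [-4,4] | out [-1,3] | ==
  [9] u=3 | in [-4,4] | out [-4,4] | ==
  [10] u=1 | in [-4,4] | out [-4,4] | ==

Converged values:
  [0] [-1,3]
  [1] [-4,4]
  [2] [-4,4]
  [3] [-4,4]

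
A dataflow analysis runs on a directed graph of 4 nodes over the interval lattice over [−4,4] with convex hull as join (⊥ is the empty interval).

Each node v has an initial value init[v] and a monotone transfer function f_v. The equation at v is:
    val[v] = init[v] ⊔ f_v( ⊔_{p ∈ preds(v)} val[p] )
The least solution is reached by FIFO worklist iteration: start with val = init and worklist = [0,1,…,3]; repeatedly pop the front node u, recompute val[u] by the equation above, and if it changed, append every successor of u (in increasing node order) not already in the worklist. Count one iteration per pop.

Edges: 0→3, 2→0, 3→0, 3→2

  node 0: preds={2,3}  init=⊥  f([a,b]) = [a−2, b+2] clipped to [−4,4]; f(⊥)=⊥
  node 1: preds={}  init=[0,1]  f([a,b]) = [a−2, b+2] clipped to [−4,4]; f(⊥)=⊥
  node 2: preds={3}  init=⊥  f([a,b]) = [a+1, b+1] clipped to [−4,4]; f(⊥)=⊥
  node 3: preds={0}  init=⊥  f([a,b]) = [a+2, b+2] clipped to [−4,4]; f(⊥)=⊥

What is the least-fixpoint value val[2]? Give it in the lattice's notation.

⊥

Trace (4 dequeues):
  [1] u=0 | in ⊥ | out ⊥ | ==
  [2] u=1 | in ⊥ | out [0,1] | ==
  [3] u=2 | in ⊥ | out ⊥ | ==
  [4] u=3 | in ⊥ | out ⊥ | ==

Converged values:
  [0] ⊥
  [1] [0,1]
  [2] ⊥
  [3] ⊥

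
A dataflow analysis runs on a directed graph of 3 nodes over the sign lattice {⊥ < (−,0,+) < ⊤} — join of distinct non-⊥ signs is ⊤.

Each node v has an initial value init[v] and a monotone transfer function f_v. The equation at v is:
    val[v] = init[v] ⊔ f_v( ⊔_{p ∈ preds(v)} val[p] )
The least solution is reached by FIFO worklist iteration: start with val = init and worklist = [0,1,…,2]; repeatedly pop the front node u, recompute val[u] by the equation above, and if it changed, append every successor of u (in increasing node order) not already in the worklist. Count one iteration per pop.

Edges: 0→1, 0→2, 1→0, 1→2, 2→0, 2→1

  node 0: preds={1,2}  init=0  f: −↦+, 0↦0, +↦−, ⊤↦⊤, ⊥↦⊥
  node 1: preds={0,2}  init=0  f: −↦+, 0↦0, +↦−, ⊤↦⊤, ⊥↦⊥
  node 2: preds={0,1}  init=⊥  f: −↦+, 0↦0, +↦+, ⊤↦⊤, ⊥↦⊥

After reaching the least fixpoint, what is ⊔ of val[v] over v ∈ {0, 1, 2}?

Worklist (5 pops):
  #1 pop 0: in=0 → 0 (no change)
  #2 pop 1: in=0 → 0 (no change)
  #3 pop 2: in=0 → 0 (was ⊥); enqueue [0,1]
  #4 pop 0: in=0 → 0 (no change)
  #5 pop 1: in=0 → 0 (no change)

Fixpoint:
  val[0] = 0
  val[1] = 0
  val[2] = 0

0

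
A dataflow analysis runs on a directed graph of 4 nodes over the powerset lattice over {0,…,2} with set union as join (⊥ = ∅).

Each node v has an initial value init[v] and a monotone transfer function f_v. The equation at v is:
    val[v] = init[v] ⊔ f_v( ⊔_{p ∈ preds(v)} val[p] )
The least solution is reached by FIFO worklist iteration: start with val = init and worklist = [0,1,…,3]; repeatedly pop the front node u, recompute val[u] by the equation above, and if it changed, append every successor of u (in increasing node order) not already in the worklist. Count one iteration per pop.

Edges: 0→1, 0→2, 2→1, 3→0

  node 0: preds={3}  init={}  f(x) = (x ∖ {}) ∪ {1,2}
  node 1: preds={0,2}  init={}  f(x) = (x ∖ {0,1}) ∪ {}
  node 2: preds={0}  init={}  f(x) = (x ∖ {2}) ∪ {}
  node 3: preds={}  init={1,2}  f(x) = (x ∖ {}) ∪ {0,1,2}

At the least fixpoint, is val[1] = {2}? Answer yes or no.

yes

Trace (9 dequeues):
  [1] u=0 | in {1,2} | out {1,2} | prev {} | push {}
  [2] u=1 | in {1,2} | out {2} | prev {} | push {}
  [3] u=2 | in {1,2} | out {1} | prev {} | push {1}
  [4] u=3 | in {} | out {0,1,2} | prev {1,2} | push {0}
  [5] u=1 | in {1,2} | out {2} | ==
  [6] u=0 | in {0,1,2} | out {0,1,2} | prev {1,2} | push {1,2}
  [7] u=1 | in {0,1,2} | out {2} | ==
  [8] u=2 | in {0,1,2} | out {0,1} | prev {1} | push {1}
  [9] u=1 | in {0,1,2} | out {2} | ==

Converged values:
  [0] {0,1,2}
  [1] {2}
  [2] {0,1}
  [3] {0,1,2}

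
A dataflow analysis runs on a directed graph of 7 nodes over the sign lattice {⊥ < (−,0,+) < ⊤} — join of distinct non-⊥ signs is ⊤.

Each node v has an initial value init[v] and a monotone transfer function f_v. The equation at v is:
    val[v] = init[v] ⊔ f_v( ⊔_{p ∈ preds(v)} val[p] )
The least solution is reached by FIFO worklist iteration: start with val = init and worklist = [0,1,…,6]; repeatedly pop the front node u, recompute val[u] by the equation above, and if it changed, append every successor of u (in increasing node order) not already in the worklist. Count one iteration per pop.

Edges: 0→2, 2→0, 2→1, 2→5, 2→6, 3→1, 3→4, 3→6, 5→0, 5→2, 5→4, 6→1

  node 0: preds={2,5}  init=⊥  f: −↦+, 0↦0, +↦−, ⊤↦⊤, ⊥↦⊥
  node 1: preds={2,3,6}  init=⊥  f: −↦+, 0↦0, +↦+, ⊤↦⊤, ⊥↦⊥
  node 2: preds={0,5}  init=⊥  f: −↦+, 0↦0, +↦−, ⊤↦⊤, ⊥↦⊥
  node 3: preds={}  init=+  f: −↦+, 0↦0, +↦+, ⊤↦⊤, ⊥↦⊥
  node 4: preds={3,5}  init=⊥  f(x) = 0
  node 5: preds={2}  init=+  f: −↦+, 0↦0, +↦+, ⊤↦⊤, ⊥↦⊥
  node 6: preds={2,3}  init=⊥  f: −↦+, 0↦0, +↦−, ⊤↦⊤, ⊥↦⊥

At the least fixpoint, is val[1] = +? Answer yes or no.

no

Worklist (11 pops):
  #1 pop 0: in=+ → − (was ⊥); enqueue []
  #2 pop 1: in=+ → + (was ⊥); enqueue []
  #3 pop 2: in=⊤ → ⊤ (was ⊥); enqueue [0,1]
  #4 pop 3: in=⊥ → + (no change)
  #5 pop 4: in=+ → 0 (was ⊥); enqueue []
  #6 pop 5: in=⊤ → ⊤ (was +); enqueue [2,4]
  #7 pop 6: in=⊤ → ⊤ (was ⊥); enqueue []
  #8 pop 0: in=⊤ → ⊤ (was −); enqueue []
  #9 pop 1: in=⊤ → ⊤ (was +); enqueue []
  #10 pop 2: in=⊤ → ⊤ (no change)
  #11 pop 4: in=⊤ → 0 (no change)

Fixpoint:
  val[0] = ⊤
  val[1] = ⊤
  val[2] = ⊤
  val[3] = +
  val[4] = 0
  val[5] = ⊤
  val[6] = ⊤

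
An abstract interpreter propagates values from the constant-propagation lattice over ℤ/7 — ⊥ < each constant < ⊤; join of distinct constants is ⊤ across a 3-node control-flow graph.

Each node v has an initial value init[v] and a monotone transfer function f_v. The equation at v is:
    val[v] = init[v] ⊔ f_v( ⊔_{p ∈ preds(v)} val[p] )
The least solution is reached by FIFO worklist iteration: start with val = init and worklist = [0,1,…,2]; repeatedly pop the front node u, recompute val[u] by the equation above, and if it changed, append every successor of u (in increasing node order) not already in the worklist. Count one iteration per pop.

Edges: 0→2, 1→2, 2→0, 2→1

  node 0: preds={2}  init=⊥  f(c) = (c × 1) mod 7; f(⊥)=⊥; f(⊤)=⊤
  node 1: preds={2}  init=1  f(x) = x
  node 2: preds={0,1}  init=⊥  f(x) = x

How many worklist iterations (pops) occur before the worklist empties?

6

Trace (6 dequeues):
  [1] u=0 | in ⊥ | out ⊥ | ==
  [2] u=1 | in ⊥ | out 1 | ==
  [3] u=2 | in 1 | out 1 | prev ⊥ | push {0,1}
  [4] u=0 | in 1 | out 1 | prev ⊥ | push {2}
  [5] u=1 | in 1 | out 1 | ==
  [6] u=2 | in 1 | out 1 | ==

Converged values:
  [0] 1
  [1] 1
  [2] 1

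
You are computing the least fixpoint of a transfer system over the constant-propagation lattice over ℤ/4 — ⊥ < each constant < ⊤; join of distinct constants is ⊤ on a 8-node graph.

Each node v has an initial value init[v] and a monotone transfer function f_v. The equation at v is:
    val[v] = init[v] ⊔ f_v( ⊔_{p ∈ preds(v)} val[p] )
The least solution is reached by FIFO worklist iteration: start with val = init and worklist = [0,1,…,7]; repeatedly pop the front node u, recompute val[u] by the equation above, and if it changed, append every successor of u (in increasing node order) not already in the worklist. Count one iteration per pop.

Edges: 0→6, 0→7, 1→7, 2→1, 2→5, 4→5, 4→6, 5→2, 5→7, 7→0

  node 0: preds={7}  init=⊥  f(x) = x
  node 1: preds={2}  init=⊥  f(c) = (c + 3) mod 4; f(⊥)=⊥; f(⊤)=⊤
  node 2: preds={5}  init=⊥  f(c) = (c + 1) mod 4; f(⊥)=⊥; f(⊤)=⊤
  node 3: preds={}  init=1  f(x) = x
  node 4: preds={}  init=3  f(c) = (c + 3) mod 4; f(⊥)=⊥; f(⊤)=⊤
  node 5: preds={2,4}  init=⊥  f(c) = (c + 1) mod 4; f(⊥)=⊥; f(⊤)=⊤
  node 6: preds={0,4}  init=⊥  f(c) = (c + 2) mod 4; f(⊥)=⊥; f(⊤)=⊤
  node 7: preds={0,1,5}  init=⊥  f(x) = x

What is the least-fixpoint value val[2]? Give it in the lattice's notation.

⊤

Worklist (20 pops):
  #1 pop 0: in=⊥ → ⊥ (no change)
  #2 pop 1: in=⊥ → ⊥ (no change)
  #3 pop 2: in=⊥ → ⊥ (no change)
  #4 pop 3: in=⊥ → 1 (no change)
  #5 pop 4: in=⊥ → 3 (no change)
  #6 pop 5: in=3 → 0 (was ⊥); enqueue [2]
  #7 pop 6: in=3 → 1 (was ⊥); enqueue []
  #8 pop 7: in=0 → 0 (was ⊥); enqueue [0]
  #9 pop 2: in=0 → 1 (was ⊥); enqueue [1,5]
  #10 pop 0: in=0 → 0 (was ⊥); enqueue [6,7]
  #11 pop 1: in=1 → 0 (was ⊥); enqueue []
  #12 pop 5: in=⊤ → ⊤ (was 0); enqueue [2]
  #13 pop 6: in=⊤ → ⊤ (was 1); enqueue []
  #14 pop 7: in=⊤ → ⊤ (was 0); enqueue [0]
  #15 pop 2: in=⊤ → ⊤ (was 1); enqueue [1,5]
  #16 pop 0: in=⊤ → ⊤ (was 0); enqueue [6,7]
  #17 pop 1: in=⊤ → ⊤ (was 0); enqueue []
  #18 pop 5: in=⊤ → ⊤ (no change)
  #19 pop 6: in=⊤ → ⊤ (no change)
  #20 pop 7: in=⊤ → ⊤ (no change)

Fixpoint:
  val[0] = ⊤
  val[1] = ⊤
  val[2] = ⊤
  val[3] = 1
  val[4] = 3
  val[5] = ⊤
  val[6] = ⊤
  val[7] = ⊤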